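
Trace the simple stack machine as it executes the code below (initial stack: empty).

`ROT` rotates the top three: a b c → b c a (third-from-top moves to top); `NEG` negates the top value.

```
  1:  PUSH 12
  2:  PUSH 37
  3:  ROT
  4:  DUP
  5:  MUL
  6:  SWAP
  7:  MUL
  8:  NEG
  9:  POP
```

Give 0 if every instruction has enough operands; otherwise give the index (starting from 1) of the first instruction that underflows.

PUSH 12  12
PUSH 37  12 37
ROT  — needs 3 operands, stack has 2 → underflow

3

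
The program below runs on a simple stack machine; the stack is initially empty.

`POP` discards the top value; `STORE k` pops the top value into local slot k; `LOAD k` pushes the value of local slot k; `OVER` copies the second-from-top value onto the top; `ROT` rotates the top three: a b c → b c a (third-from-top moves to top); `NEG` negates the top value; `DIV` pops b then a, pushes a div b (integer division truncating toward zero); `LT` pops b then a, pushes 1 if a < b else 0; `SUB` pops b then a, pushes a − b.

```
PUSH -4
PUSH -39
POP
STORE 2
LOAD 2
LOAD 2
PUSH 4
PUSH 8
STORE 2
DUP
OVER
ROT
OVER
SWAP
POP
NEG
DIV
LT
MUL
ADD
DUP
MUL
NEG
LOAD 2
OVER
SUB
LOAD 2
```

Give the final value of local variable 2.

8

PUSH -4  -> -4
PUSH -39 -> -4 -39
POP      -> -4
STORE 2  -> (empty)
LOAD 2   -> -4
LOAD 2   -> -4 -4
PUSH 4   -> -4 -4 4
PUSH 8   -> -4 -4 4 8
STORE 2  -> -4 -4 4
DUP      -> -4 -4 4 4
OVER     -> -4 -4 4 4 4
ROT      -> -4 -4 4 4 4
OVER     -> -4 -4 4 4 4 4
SWAP     -> -4 -4 4 4 4 4
POP      -> -4 -4 4 4 4
NEG      -> -4 -4 4 4 -4
DIV      -> -4 -4 4 -1
LT       -> -4 -4 0
MUL      -> -4 0
ADD      -> -4
DUP      -> -4 -4
MUL      -> 16
NEG      -> -16
LOAD 2   -> -16 8
OVER     -> -16 8 -16
SUB      -> -16 24
LOAD 2   -> -16 24 8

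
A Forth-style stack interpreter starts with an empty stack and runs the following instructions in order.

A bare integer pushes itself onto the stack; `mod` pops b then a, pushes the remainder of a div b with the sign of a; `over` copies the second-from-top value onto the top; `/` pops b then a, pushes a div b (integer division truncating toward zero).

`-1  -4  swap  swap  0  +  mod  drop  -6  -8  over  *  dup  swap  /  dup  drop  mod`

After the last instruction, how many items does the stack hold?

-1   → -1
-4   → -1 -4
swap → -4 -1
swap → -1 -4
0    → -1 -4 0
+    → -1 -4
mod  → -1
drop → (empty)
-6   → -6
-8   → -6 -8
over → -6 -8 -6
*    → -6 48
dup  → -6 48 48
swap → -6 48 48
/    → -6 1
dup  → -6 1 1
drop → -6 1
mod  → 0

1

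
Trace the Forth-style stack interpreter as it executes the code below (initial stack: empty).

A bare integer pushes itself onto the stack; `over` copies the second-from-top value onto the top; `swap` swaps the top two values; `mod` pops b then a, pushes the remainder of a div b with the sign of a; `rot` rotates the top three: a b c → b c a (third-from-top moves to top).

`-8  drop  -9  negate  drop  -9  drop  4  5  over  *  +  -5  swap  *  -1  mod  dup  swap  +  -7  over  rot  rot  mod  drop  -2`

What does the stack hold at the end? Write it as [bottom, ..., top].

[0, -2]

-8     : [-8]
drop   : []
-9     : [-9]
negate : [9]
drop   : []
-9     : [-9]
drop   : []
4      : [4]
5      : [4, 5]
over   : [4, 5, 4]
*      : [4, 20]
+      : [24]
-5     : [24, -5]
swap   : [-5, 24]
*      : [-120]
-1     : [-120, -1]
mod    : [0]
dup    : [0, 0]
swap   : [0, 0]
+      : [0]
-7     : [0, -7]
over   : [0, -7, 0]
rot    : [-7, 0, 0]
rot    : [0, 0, -7]
mod    : [0, 0]
drop   : [0]
-2     : [0, -2]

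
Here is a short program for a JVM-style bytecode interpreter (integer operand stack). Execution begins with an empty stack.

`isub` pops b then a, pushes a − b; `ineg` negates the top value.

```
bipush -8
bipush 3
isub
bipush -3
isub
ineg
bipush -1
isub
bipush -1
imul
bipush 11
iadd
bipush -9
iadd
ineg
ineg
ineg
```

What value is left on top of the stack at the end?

bipush -8 -> [-8]
bipush 3  -> [-8, 3]
isub      -> [-11]
bipush -3 -> [-11, -3]
isub      -> [-8]
ineg      -> [8]
bipush -1 -> [8, -1]
isub      -> [9]
bipush -1 -> [9, -1]
imul      -> [-9]
bipush 11 -> [-9, 11]
iadd      -> [2]
bipush -9 -> [2, -9]
iadd      -> [-7]
ineg      -> [7]
ineg      -> [-7]
ineg      -> [7]

7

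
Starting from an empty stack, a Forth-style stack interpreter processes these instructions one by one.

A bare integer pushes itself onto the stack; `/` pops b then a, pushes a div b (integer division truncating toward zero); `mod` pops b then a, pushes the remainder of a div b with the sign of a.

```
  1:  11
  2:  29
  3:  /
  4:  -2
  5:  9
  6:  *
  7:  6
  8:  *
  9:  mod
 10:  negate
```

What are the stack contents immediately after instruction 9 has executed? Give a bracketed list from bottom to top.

[0]

11   [11]
29   [11, 29]
/    [0]
-2   [0, -2]
9    [0, -2, 9]
*    [0, -18]
6    [0, -18, 6]
*    [0, -108]
mod  [0]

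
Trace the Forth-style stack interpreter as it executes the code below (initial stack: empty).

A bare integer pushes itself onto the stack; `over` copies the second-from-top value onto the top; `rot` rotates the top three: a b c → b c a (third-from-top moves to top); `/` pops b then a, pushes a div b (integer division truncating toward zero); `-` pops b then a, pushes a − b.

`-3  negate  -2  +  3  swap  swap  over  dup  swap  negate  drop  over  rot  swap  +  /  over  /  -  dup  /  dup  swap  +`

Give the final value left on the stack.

-3     -> -3
negate -> 3
-2     -> 3 -2
+      -> 1
3      -> 1 3
swap   -> 3 1
swap   -> 1 3
over   -> 1 3 1
dup    -> 1 3 1 1
swap   -> 1 3 1 1
negate -> 1 3 1 -1
drop   -> 1 3 1
over   -> 1 3 1 3
rot    -> 1 1 3 3
swap   -> 1 1 3 3
+      -> 1 1 6
/      -> 1 0
over   -> 1 0 1
/      -> 1 0
-      -> 1
dup    -> 1 1
/      -> 1
dup    -> 1 1
swap   -> 1 1
+      -> 2

2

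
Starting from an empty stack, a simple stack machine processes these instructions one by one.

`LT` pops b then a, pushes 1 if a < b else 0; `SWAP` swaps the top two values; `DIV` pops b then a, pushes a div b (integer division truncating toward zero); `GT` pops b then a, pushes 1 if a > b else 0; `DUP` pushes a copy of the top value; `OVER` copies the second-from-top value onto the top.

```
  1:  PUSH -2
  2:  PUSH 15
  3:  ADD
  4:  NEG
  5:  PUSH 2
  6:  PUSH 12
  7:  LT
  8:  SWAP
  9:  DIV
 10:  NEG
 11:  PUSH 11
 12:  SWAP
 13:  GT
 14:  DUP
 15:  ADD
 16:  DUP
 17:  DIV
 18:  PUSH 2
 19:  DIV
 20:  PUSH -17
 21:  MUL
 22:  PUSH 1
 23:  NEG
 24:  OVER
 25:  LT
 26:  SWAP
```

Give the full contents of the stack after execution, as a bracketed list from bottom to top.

PUSH -2  : -2
PUSH 15  : -2 15
ADD      : 13
NEG      : -13
PUSH 2   : -13 2
PUSH 12  : -13 2 12
LT       : -13 1
SWAP     : 1 -13
DIV      : 0
NEG      : 0
PUSH 11  : 0 11
SWAP     : 11 0
GT       : 1
DUP      : 1 1
ADD      : 2
DUP      : 2 2
DIV      : 1
PUSH 2   : 1 2
DIV      : 0
PUSH -17 : 0 -17
MUL      : 0
PUSH 1   : 0 1
NEG      : 0 -1
OVER     : 0 -1 0
LT       : 0 1
SWAP     : 1 0

[1, 0]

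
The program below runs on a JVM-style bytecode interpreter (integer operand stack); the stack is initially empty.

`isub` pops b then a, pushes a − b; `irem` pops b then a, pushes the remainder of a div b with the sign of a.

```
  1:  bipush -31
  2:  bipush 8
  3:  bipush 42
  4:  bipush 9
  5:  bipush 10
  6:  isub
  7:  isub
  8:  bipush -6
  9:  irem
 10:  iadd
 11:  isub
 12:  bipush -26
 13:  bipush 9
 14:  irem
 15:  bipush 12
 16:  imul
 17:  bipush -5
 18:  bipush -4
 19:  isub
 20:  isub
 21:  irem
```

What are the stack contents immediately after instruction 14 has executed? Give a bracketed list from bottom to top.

[-40, -8]

bipush -31 → -31
bipush 8   → -31 8
bipush 42  → -31 8 42
bipush 9   → -31 8 42 9
bipush 10  → -31 8 42 9 10
isub       → -31 8 42 -1
isub       → -31 8 43
bipush -6  → -31 8 43 -6
irem       → -31 8 1
iadd       → -31 9
isub       → -40
bipush -26 → -40 -26
bipush 9   → -40 -26 9
irem       → -40 -8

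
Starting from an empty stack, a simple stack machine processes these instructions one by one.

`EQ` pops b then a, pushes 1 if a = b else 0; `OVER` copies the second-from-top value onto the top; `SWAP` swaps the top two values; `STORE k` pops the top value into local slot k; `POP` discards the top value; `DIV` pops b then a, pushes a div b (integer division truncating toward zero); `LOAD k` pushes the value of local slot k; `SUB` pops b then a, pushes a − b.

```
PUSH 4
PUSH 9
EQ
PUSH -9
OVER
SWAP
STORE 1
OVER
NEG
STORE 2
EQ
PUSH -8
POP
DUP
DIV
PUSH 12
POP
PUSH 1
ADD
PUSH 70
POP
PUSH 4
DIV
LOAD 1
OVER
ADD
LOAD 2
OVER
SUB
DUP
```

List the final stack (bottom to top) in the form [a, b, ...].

[0, -9, 9, 9]

PUSH 4   [4]
PUSH 9   [4, 9]
EQ       [0]
PUSH -9  [0, -9]
OVER     [0, -9, 0]
SWAP     [0, 0, -9]
STORE 1  [0, 0]
OVER     [0, 0, 0]
NEG      [0, 0, 0]
STORE 2  [0, 0]
EQ       [1]
PUSH -8  [1, -8]
POP      [1]
DUP      [1, 1]
DIV      [1]
PUSH 12  [1, 12]
POP      [1]
PUSH 1   [1, 1]
ADD      [2]
PUSH 70  [2, 70]
POP      [2]
PUSH 4   [2, 4]
DIV      [0]
LOAD 1   [0, -9]
OVER     [0, -9, 0]
ADD      [0, -9]
LOAD 2   [0, -9, 0]
OVER     [0, -9, 0, -9]
SUB      [0, -9, 9]
DUP      [0, -9, 9, 9]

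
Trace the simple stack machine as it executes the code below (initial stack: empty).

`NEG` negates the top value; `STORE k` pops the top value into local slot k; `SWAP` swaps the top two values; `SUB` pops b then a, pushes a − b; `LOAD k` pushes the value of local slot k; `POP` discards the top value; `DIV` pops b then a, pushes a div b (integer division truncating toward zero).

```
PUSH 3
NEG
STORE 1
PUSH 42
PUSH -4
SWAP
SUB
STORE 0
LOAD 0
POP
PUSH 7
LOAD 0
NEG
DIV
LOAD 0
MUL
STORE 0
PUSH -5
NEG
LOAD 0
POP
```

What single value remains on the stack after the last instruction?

5

PUSH 3  : [3]
NEG     : [-3]
STORE 1 : []
PUSH 42 : [42]
PUSH -4 : [42, -4]
SWAP    : [-4, 42]
SUB     : [-46]
STORE 0 : []
LOAD 0  : [-46]
POP     : []
PUSH 7  : [7]
LOAD 0  : [7, -46]
NEG     : [7, 46]
DIV     : [0]
LOAD 0  : [0, -46]
MUL     : [0]
STORE 0 : []
PUSH -5 : [-5]
NEG     : [5]
LOAD 0  : [5, 0]
POP     : [5]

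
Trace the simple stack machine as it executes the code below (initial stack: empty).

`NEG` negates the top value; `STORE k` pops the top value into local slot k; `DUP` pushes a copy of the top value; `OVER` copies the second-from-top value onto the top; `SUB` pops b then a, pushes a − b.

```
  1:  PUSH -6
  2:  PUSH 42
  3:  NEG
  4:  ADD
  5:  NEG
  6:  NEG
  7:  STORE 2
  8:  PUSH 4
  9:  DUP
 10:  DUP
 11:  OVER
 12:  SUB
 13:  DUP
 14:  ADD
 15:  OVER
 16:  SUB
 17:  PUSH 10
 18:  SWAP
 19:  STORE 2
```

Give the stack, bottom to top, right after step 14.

[4, 4, 0]

PUSH -6 → [-6]
PUSH 42 → [-6, 42]
NEG     → [-6, -42]
ADD     → [-48]
NEG     → [48]
NEG     → [-48]
STORE 2 → []
PUSH 4  → [4]
DUP     → [4, 4]
DUP     → [4, 4, 4]
OVER    → [4, 4, 4, 4]
SUB     → [4, 4, 0]
DUP     → [4, 4, 0, 0]
ADD     → [4, 4, 0]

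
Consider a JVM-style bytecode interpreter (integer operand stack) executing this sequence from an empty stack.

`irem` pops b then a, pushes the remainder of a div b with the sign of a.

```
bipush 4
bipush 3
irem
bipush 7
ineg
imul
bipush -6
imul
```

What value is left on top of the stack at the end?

bipush 4  : 4
bipush 3  : 4 3
irem      : 1
bipush 7  : 1 7
ineg      : 1 -7
imul      : -7
bipush -6 : -7 -6
imul      : 42

42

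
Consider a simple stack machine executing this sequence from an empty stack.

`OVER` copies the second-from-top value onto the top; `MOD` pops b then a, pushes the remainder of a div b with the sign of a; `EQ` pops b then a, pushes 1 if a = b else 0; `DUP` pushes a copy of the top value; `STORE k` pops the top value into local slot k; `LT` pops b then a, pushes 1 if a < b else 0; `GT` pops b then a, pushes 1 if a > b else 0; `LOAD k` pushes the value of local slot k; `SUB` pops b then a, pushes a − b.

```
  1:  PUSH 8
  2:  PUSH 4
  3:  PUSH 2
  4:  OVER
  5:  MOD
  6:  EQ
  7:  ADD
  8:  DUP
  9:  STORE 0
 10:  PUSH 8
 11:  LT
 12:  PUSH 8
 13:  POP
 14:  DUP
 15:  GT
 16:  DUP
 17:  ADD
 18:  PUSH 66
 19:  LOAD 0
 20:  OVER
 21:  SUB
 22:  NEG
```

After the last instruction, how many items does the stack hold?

3

PUSH 8  -> 8
PUSH 4  -> 8 4
PUSH 2  -> 8 4 2
OVER    -> 8 4 2 4
MOD     -> 8 4 2
EQ      -> 8 0
ADD     -> 8
DUP     -> 8 8
STORE 0 -> 8
PUSH 8  -> 8 8
LT      -> 0
PUSH 8  -> 0 8
POP     -> 0
DUP     -> 0 0
GT      -> 0
DUP     -> 0 0
ADD     -> 0
PUSH 66 -> 0 66
LOAD 0  -> 0 66 8
OVER    -> 0 66 8 66
SUB     -> 0 66 -58
NEG     -> 0 66 58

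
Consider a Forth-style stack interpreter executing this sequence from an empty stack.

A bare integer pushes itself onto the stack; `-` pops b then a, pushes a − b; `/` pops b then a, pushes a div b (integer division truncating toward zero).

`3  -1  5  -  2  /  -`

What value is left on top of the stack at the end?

3  : [3]
-1 : [3, -1]
5  : [3, -1, 5]
-  : [3, -6]
2  : [3, -6, 2]
/  : [3, -3]
-  : [6]

6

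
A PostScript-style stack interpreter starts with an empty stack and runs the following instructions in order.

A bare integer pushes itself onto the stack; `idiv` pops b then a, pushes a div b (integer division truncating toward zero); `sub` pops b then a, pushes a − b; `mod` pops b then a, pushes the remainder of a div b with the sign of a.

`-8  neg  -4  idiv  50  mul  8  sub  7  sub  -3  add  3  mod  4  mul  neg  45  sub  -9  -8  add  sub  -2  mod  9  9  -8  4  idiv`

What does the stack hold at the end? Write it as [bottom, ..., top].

-8   → [-8]
neg  → [8]
-4   → [8, -4]
idiv → [-2]
50   → [-2, 50]
mul  → [-100]
8    → [-100, 8]
sub  → [-108]
7    → [-108, 7]
sub  → [-115]
-3   → [-115, -3]
add  → [-118]
3    → [-118, 3]
mod  → [-1]
4    → [-1, 4]
mul  → [-4]
neg  → [4]
45   → [4, 45]
sub  → [-41]
-9   → [-41, -9]
-8   → [-41, -9, -8]
add  → [-41, -17]
sub  → [-24]
-2   → [-24, -2]
mod  → [0]
9    → [0, 9]
9    → [0, 9, 9]
-8   → [0, 9, 9, -8]
4    → [0, 9, 9, -8, 4]
idiv → [0, 9, 9, -2]

[0, 9, 9, -2]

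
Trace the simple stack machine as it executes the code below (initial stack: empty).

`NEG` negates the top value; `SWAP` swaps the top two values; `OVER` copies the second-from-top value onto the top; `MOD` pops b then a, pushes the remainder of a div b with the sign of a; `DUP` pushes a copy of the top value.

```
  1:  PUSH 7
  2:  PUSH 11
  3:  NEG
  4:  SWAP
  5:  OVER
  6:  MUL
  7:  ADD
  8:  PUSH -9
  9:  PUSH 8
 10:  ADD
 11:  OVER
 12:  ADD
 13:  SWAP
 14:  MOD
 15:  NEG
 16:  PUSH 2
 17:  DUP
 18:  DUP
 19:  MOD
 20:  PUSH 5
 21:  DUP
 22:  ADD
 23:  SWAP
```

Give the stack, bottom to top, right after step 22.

[1, 2, 0, 10]

PUSH 7   7
PUSH 11  7 11
NEG      7 -11
SWAP     -11 7
OVER     -11 7 -11
MUL      -11 -77
ADD      -88
PUSH -9  -88 -9
PUSH 8   -88 -9 8
ADD      -88 -1
OVER     -88 -1 -88
ADD      -88 -89
SWAP     -89 -88
MOD      -1
NEG      1
PUSH 2   1 2
DUP      1 2 2
DUP      1 2 2 2
MOD      1 2 0
PUSH 5   1 2 0 5
DUP      1 2 0 5 5
ADD      1 2 0 10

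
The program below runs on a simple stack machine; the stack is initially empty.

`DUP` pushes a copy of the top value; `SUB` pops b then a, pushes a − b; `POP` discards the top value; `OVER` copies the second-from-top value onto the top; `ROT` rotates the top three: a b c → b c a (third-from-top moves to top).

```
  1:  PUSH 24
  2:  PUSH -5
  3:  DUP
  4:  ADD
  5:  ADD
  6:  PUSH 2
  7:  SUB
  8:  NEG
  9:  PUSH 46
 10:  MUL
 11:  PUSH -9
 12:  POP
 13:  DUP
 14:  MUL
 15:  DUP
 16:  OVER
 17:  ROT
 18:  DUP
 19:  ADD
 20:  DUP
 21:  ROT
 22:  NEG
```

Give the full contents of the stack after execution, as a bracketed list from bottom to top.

[304704, 609408, 609408, -304704]

PUSH 24 → [24]
PUSH -5 → [24, -5]
DUP     → [24, -5, -5]
ADD     → [24, -10]
ADD     → [14]
PUSH 2  → [14, 2]
SUB     → [12]
NEG     → [-12]
PUSH 46 → [-12, 46]
MUL     → [-552]
PUSH -9 → [-552, -9]
POP     → [-552]
DUP     → [-552, -552]
MUL     → [304704]
DUP     → [304704, 304704]
OVER    → [304704, 304704, 304704]
ROT     → [304704, 304704, 304704]
DUP     → [304704, 304704, 304704, 304704]
ADD     → [304704, 304704, 609408]
DUP     → [304704, 304704, 609408, 609408]
ROT     → [304704, 609408, 609408, 304704]
NEG     → [304704, 609408, 609408, -304704]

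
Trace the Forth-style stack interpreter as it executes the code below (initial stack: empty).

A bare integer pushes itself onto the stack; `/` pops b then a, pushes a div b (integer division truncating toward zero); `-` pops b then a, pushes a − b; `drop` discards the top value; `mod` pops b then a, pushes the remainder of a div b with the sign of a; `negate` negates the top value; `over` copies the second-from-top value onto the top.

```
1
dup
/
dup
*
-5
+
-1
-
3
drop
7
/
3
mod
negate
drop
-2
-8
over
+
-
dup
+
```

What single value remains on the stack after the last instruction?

16

1      → [1]
dup    → [1, 1]
/      → [1]
dup    → [1, 1]
*      → [1]
-5     → [1, -5]
+      → [-4]
-1     → [-4, -1]
-      → [-3]
3      → [-3, 3]
drop   → [-3]
7      → [-3, 7]
/      → [0]
3      → [0, 3]
mod    → [0]
negate → [0]
drop   → []
-2     → [-2]
-8     → [-2, -8]
over   → [-2, -8, -2]
+      → [-2, -10]
-      → [8]
dup    → [8, 8]
+      → [16]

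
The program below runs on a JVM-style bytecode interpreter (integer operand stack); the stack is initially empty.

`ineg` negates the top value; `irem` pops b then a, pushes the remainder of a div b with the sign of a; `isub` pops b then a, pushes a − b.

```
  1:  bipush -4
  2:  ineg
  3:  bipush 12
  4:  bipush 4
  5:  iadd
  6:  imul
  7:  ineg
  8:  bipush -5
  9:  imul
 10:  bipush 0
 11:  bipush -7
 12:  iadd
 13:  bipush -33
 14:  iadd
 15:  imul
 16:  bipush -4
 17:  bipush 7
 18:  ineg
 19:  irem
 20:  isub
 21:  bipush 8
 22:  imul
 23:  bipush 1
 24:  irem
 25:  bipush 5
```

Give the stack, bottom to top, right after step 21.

bipush -4  : -4
ineg       : 4
bipush 12  : 4 12
bipush 4   : 4 12 4
iadd       : 4 16
imul       : 64
ineg       : -64
bipush -5  : -64 -5
imul       : 320
bipush 0   : 320 0
bipush -7  : 320 0 -7
iadd       : 320 -7
bipush -33 : 320 -7 -33
iadd       : 320 -40
imul       : -12800
bipush -4  : -12800 -4
bipush 7   : -12800 -4 7
ineg       : -12800 -4 -7
irem       : -12800 -4
isub       : -12796
bipush 8   : -12796 8

[-12796, 8]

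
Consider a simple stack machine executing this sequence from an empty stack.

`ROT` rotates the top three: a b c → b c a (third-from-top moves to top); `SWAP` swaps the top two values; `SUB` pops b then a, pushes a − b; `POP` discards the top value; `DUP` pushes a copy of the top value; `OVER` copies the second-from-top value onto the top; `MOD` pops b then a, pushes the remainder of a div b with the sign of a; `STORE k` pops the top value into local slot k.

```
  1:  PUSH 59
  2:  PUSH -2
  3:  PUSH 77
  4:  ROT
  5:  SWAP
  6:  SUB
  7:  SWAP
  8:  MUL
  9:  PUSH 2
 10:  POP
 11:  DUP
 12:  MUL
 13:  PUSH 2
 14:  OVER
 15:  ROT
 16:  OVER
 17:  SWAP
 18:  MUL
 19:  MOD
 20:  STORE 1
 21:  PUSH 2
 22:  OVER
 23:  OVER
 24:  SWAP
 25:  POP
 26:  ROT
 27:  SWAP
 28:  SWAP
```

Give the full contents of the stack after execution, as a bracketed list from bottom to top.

[2, 2, 2]

PUSH 59 -> [59]
PUSH -2 -> [59, -2]
PUSH 77 -> [59, -2, 77]
ROT     -> [-2, 77, 59]
SWAP    -> [-2, 59, 77]
SUB     -> [-2, -18]
SWAP    -> [-18, -2]
MUL     -> [36]
PUSH 2  -> [36, 2]
POP     -> [36]
DUP     -> [36, 36]
MUL     -> [1296]
PUSH 2  -> [1296, 2]
OVER    -> [1296, 2, 1296]
ROT     -> [2, 1296, 1296]
OVER    -> [2, 1296, 1296, 1296]
SWAP    -> [2, 1296, 1296, 1296]
MUL     -> [2, 1296, 1679616]
MOD     -> [2, 1296]
STORE 1 -> [2]
PUSH 2  -> [2, 2]
OVER    -> [2, 2, 2]
OVER    -> [2, 2, 2, 2]
SWAP    -> [2, 2, 2, 2]
POP     -> [2, 2, 2]
ROT     -> [2, 2, 2]
SWAP    -> [2, 2, 2]
SWAP    -> [2, 2, 2]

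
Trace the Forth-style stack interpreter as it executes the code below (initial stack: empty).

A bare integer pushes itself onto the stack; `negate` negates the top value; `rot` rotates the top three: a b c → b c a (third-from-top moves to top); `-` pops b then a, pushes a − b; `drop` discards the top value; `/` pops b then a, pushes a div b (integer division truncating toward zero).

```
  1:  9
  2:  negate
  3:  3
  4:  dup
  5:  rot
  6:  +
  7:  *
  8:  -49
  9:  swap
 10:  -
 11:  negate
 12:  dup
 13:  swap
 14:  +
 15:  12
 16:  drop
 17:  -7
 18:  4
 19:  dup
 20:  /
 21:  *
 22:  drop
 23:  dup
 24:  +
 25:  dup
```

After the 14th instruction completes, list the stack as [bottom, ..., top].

[62]

9      → [9]
negate → [-9]
3      → [-9, 3]
dup    → [-9, 3, 3]
rot    → [3, 3, -9]
+      → [3, -6]
*      → [-18]
-49    → [-18, -49]
swap   → [-49, -18]
-      → [-31]
negate → [31]
dup    → [31, 31]
swap   → [31, 31]
+      → [62]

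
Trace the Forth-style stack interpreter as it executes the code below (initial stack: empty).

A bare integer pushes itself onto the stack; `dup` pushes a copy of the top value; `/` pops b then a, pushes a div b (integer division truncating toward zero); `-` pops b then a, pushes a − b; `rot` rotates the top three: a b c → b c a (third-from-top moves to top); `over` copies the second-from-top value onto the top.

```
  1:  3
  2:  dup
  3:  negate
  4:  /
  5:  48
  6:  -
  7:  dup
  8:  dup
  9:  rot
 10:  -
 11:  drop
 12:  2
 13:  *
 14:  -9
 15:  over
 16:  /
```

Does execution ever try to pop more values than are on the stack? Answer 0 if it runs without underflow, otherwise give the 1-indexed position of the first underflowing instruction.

3      → [3]
dup    → [3, 3]
negate → [3, -3]
/      → [-1]
48     → [-1, 48]
-      → [-49]
dup    → [-49, -49]
dup    → [-49, -49, -49]
rot    → [-49, -49, -49]
-      → [-49, 0]
drop   → [-49]
2      → [-49, 2]
*      → [-98]
-9     → [-98, -9]
over   → [-98, -9, -98]
/      → [-98, 0]

0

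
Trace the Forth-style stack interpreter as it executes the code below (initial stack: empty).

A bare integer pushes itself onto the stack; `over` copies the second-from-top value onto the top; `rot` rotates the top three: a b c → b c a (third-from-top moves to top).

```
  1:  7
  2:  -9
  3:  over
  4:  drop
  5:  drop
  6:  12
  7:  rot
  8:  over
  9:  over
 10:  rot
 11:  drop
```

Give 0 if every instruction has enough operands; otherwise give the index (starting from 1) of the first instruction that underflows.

7

7    : 7
-9   : 7 -9
over : 7 -9 7
drop : 7 -9
drop : 7
12   : 7 12
rot  — needs 3 operands, stack has 2 → underflow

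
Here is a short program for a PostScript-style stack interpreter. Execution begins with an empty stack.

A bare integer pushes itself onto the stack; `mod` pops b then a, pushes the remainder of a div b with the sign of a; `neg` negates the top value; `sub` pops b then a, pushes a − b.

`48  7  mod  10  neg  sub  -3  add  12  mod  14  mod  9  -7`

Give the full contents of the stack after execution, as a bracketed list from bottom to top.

[1, 9, -7]

48  → 48
7   → 48 7
mod → 6
10  → 6 10
neg → 6 -10
sub → 16
-3  → 16 -3
add → 13
12  → 13 12
mod → 1
14  → 1 14
mod → 1
9   → 1 9
-7  → 1 9 -7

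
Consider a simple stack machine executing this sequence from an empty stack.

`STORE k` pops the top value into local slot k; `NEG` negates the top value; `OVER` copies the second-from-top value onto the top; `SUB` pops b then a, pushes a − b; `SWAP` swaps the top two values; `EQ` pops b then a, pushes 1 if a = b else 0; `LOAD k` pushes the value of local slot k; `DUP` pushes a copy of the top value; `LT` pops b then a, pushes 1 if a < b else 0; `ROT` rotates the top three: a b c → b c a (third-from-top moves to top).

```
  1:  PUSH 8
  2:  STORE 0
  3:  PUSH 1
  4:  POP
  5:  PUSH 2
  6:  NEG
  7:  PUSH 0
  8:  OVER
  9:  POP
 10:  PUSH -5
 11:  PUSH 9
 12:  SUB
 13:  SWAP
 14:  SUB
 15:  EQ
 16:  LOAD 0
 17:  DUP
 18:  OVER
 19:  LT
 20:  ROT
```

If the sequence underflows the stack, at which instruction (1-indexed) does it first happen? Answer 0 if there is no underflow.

PUSH 8  → 8
STORE 0 → (empty)
PUSH 1  → 1
POP     → (empty)
PUSH 2  → 2
NEG     → -2
PUSH 0  → -2 0
OVER    → -2 0 -2
POP     → -2 0
PUSH -5 → -2 0 -5
PUSH 9  → -2 0 -5 9
SUB     → -2 0 -14
SWAP    → -2 -14 0
SUB     → -2 -14
EQ      → 0
LOAD 0  → 0 8
DUP     → 0 8 8
OVER    → 0 8 8 8
LT      → 0 8 0
ROT     → 8 0 0

0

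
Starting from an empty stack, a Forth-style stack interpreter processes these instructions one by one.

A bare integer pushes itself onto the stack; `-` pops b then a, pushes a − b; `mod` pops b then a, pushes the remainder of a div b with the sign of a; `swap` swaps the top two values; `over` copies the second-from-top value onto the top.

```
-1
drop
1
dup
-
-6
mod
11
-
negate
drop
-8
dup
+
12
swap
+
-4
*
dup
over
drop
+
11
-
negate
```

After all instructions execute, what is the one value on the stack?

-21

-1     : -1
drop   : (empty)
1      : 1
dup    : 1 1
-      : 0
-6     : 0 -6
mod    : 0
11     : 0 11
-      : -11
negate : 11
drop   : (empty)
-8     : -8
dup    : -8 -8
+      : -16
12     : -16 12
swap   : 12 -16
+      : -4
-4     : -4 -4
*      : 16
dup    : 16 16
over   : 16 16 16
drop   : 16 16
+      : 32
11     : 32 11
-      : 21
negate : -21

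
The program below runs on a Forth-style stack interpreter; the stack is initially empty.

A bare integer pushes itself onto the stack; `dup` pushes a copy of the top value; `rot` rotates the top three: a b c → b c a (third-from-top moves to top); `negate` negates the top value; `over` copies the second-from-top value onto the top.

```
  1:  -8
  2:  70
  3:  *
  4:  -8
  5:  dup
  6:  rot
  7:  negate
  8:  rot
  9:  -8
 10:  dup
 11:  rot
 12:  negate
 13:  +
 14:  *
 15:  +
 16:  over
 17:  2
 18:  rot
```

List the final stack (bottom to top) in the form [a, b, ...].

[-8, -8, 2, 560]

-8     : -8
70     : -8 70
*      : -560
-8     : -560 -8
dup    : -560 -8 -8
rot    : -8 -8 -560
negate : -8 -8 560
rot    : -8 560 -8
-8     : -8 560 -8 -8
dup    : -8 560 -8 -8 -8
rot    : -8 560 -8 -8 -8
negate : -8 560 -8 -8 8
+      : -8 560 -8 0
*      : -8 560 0
+      : -8 560
over   : -8 560 -8
2      : -8 560 -8 2
rot    : -8 -8 2 560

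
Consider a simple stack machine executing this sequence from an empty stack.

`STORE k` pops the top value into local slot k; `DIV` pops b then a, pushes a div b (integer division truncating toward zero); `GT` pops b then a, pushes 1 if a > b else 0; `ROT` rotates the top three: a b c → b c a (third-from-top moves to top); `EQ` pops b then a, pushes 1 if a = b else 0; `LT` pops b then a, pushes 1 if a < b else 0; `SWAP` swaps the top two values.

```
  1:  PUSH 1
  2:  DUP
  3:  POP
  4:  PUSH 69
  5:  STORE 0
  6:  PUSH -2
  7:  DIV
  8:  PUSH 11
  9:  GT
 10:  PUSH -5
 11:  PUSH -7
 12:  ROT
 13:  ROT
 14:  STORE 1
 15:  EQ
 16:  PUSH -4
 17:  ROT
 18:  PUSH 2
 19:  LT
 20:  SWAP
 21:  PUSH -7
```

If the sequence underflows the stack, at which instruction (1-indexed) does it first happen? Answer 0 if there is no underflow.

17

PUSH 1  -> [1]
DUP     -> [1, 1]
POP     -> [1]
PUSH 69 -> [1, 69]
STORE 0 -> [1]
PUSH -2 -> [1, -2]
DIV     -> [0]
PUSH 11 -> [0, 11]
GT      -> [0]
PUSH -5 -> [0, -5]
PUSH -7 -> [0, -5, -7]
ROT     -> [-5, -7, 0]
ROT     -> [-7, 0, -5]
STORE 1 -> [-7, 0]
EQ      -> [0]
PUSH -4 -> [0, -4]
ROT  — needs 3 operands, stack has 2 → underflow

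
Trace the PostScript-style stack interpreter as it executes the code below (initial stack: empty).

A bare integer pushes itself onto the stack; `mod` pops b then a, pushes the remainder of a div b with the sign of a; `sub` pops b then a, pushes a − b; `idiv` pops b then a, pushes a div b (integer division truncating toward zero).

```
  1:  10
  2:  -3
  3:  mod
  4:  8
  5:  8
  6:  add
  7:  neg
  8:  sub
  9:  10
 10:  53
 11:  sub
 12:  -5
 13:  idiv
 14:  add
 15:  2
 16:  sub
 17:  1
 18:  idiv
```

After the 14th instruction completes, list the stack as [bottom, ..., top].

10   : 10
-3   : 10 -3
mod  : 1
8    : 1 8
8    : 1 8 8
add  : 1 16
neg  : 1 -16
sub  : 17
10   : 17 10
53   : 17 10 53
sub  : 17 -43
-5   : 17 -43 -5
idiv : 17 8
add  : 25

[25]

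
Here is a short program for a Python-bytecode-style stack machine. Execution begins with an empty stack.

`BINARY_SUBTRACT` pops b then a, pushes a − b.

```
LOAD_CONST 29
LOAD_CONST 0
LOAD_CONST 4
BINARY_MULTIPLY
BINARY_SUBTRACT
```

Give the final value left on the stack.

LOAD_CONST 29   -> 29
LOAD_CONST 0    -> 29 0
LOAD_CONST 4    -> 29 0 4
BINARY_MULTIPLY -> 29 0
BINARY_SUBTRACT -> 29

29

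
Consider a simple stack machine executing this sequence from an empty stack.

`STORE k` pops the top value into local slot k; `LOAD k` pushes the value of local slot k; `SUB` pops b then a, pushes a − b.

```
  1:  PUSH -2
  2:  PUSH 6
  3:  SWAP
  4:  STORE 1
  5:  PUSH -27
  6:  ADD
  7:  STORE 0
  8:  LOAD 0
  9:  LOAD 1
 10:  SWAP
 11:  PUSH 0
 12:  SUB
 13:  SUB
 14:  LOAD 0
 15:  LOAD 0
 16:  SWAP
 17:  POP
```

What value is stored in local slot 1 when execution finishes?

PUSH -2   -2
PUSH 6    -2 6
SWAP      6 -2
STORE 1   6
PUSH -27  6 -27
ADD       -21
STORE 0   (empty)
LOAD 0    -21
LOAD 1    -21 -2
SWAP      -2 -21
PUSH 0    -2 -21 0
SUB       -2 -21
SUB       19
LOAD 0    19 -21
LOAD 0    19 -21 -21
SWAP      19 -21 -21
POP       19 -21

-2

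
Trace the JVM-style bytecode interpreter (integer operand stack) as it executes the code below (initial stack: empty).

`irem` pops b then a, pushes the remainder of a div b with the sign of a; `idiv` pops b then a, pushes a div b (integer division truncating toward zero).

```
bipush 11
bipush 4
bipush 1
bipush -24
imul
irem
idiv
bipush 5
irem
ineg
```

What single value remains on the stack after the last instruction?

-2

bipush 11  -> [11]
bipush 4   -> [11, 4]
bipush 1   -> [11, 4, 1]
bipush -24 -> [11, 4, 1, -24]
imul       -> [11, 4, -24]
irem       -> [11, 4]
idiv       -> [2]
bipush 5   -> [2, 5]
irem       -> [2]
ineg       -> [-2]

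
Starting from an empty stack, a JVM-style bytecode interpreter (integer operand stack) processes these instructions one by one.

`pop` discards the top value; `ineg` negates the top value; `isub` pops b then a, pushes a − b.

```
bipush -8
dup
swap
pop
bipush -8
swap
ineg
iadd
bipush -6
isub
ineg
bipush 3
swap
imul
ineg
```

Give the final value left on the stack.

18

bipush -8 -> [-8]
dup       -> [-8, -8]
swap      -> [-8, -8]
pop       -> [-8]
bipush -8 -> [-8, -8]
swap      -> [-8, -8]
ineg      -> [-8, 8]
iadd      -> [0]
bipush -6 -> [0, -6]
isub      -> [6]
ineg      -> [-6]
bipush 3  -> [-6, 3]
swap      -> [3, -6]
imul      -> [-18]
ineg      -> [18]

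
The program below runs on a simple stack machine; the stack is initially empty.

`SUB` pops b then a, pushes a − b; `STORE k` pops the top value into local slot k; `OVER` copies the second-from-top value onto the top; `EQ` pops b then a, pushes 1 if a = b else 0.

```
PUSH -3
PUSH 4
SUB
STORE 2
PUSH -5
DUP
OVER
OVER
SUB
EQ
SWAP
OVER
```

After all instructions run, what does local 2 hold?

PUSH -3  -3
PUSH 4   -3 4
SUB      -7
STORE 2  (empty)
PUSH -5  -5
DUP      -5 -5
OVER     -5 -5 -5
OVER     -5 -5 -5 -5
SUB      -5 -5 0
EQ       -5 0
SWAP     0 -5
OVER     0 -5 0

-7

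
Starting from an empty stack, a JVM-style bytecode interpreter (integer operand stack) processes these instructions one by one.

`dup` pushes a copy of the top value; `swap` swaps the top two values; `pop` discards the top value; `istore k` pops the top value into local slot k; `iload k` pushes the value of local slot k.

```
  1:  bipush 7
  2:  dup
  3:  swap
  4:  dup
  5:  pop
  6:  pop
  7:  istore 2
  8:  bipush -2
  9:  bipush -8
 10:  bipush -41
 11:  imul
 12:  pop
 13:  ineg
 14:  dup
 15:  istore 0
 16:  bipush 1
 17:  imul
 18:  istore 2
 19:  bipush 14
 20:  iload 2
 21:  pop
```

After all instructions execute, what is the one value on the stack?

bipush 7   -> 7
dup        -> 7 7
swap       -> 7 7
dup        -> 7 7 7
pop        -> 7 7
pop        -> 7
istore 2   -> (empty)
bipush -2  -> -2
bipush -8  -> -2 -8
bipush -41 -> -2 -8 -41
imul       -> -2 328
pop        -> -2
ineg       -> 2
dup        -> 2 2
istore 0   -> 2
bipush 1   -> 2 1
imul       -> 2
istore 2   -> (empty)
bipush 14  -> 14
iload 2    -> 14 2
pop        -> 14

14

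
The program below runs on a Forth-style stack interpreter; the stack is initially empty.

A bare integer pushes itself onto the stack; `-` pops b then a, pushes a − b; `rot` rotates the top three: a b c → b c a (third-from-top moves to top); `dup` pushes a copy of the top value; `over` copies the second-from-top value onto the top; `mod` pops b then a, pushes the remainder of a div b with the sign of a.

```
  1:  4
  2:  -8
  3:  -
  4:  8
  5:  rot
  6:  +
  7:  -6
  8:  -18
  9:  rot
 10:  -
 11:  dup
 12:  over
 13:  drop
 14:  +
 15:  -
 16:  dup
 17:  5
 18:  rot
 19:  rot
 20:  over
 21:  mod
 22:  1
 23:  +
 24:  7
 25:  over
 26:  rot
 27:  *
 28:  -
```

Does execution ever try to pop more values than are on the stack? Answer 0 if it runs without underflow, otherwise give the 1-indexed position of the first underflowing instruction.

5

4  → 4
-8 → 4 -8
-  → 12
8  → 12 8
rot  — needs 3 operands, stack has 2 → underflow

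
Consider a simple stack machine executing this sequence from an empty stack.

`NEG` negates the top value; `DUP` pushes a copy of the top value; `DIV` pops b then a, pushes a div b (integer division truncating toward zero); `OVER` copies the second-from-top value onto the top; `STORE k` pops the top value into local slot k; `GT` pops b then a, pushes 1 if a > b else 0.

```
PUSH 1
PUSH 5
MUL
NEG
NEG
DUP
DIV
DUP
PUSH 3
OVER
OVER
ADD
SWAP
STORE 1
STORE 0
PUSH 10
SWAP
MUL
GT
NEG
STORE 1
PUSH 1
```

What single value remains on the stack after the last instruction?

1

PUSH 1   [1]
PUSH 5   [1, 5]
MUL      [5]
NEG      [-5]
NEG      [5]
DUP      [5, 5]
DIV      [1]
DUP      [1, 1]
PUSH 3   [1, 1, 3]
OVER     [1, 1, 3, 1]
OVER     [1, 1, 3, 1, 3]
ADD      [1, 1, 3, 4]
SWAP     [1, 1, 4, 3]
STORE 1  [1, 1, 4]
STORE 0  [1, 1]
PUSH 10  [1, 1, 10]
SWAP     [1, 10, 1]
MUL      [1, 10]
GT       [0]
NEG      [0]
STORE 1  []
PUSH 1   [1]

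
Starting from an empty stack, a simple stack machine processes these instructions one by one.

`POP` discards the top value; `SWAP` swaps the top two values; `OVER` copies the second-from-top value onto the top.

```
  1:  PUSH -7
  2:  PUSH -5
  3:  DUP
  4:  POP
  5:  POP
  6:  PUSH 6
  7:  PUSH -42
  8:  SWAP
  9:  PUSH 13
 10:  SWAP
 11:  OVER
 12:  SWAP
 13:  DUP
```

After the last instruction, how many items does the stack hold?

PUSH -7   [-7]
PUSH -5   [-7, -5]
DUP       [-7, -5, -5]
POP       [-7, -5]
POP       [-7]
PUSH 6    [-7, 6]
PUSH -42  [-7, 6, -42]
SWAP      [-7, -42, 6]
PUSH 13   [-7, -42, 6, 13]
SWAP      [-7, -42, 13, 6]
OVER      [-7, -42, 13, 6, 13]
SWAP      [-7, -42, 13, 13, 6]
DUP       [-7, -42, 13, 13, 6, 6]

6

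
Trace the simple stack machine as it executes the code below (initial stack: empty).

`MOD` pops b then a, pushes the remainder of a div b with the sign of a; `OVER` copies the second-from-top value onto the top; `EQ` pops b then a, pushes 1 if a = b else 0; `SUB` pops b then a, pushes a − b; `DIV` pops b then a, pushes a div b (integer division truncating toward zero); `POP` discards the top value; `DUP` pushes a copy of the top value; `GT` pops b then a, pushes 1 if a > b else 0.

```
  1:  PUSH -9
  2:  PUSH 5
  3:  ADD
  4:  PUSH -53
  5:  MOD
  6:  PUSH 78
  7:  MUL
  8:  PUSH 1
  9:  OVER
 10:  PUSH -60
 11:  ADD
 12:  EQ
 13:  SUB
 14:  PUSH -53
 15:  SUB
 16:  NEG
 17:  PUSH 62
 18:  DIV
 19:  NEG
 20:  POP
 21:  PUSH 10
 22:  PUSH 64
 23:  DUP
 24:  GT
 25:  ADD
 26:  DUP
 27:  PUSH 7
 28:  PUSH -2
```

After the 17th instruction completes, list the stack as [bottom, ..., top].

PUSH -9  : -9
PUSH 5   : -9 5
ADD      : -4
PUSH -53 : -4 -53
MOD      : -4
PUSH 78  : -4 78
MUL      : -312
PUSH 1   : -312 1
OVER     : -312 1 -312
PUSH -60 : -312 1 -312 -60
ADD      : -312 1 -372
EQ       : -312 0
SUB      : -312
PUSH -53 : -312 -53
SUB      : -259
NEG      : 259
PUSH 62  : 259 62

[259, 62]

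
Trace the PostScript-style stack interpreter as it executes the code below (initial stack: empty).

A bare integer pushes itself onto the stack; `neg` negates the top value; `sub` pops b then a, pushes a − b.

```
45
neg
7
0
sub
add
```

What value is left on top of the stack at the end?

45  : [45]
neg : [-45]
7   : [-45, 7]
0   : [-45, 7, 0]
sub : [-45, 7]
add : [-38]

-38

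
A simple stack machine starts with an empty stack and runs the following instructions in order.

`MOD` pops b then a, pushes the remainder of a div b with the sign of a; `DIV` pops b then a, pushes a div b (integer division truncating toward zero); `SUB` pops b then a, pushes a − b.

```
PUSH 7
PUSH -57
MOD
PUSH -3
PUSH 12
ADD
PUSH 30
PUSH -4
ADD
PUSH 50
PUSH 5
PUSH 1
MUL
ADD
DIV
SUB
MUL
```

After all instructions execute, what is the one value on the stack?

PUSH 7   : 7
PUSH -57 : 7 -57
MOD      : 7
PUSH -3  : 7 -3
PUSH 12  : 7 -3 12
ADD      : 7 9
PUSH 30  : 7 9 30
PUSH -4  : 7 9 30 -4
ADD      : 7 9 26
PUSH 50  : 7 9 26 50
PUSH 5   : 7 9 26 50 5
PUSH 1   : 7 9 26 50 5 1
MUL      : 7 9 26 50 5
ADD      : 7 9 26 55
DIV      : 7 9 0
SUB      : 7 9
MUL      : 63

63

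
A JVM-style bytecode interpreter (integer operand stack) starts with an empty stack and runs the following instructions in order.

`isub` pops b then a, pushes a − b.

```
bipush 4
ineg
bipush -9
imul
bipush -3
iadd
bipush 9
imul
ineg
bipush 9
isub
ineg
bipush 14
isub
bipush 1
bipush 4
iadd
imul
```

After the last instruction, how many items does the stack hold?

1

bipush 4  -> [4]
ineg      -> [-4]
bipush -9 -> [-4, -9]
imul      -> [36]
bipush -3 -> [36, -3]
iadd      -> [33]
bipush 9  -> [33, 9]
imul      -> [297]
ineg      -> [-297]
bipush 9  -> [-297, 9]
isub      -> [-306]
ineg      -> [306]
bipush 14 -> [306, 14]
isub      -> [292]
bipush 1  -> [292, 1]
bipush 4  -> [292, 1, 4]
iadd      -> [292, 5]
imul      -> [1460]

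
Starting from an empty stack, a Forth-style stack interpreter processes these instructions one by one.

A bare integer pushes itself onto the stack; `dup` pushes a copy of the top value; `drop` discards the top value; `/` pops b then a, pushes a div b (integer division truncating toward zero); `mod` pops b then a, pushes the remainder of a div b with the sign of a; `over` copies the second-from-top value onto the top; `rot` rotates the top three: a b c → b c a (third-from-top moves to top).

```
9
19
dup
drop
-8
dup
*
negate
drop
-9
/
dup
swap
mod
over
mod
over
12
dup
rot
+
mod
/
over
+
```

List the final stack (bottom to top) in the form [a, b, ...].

9      → 9
19     → 9 19
dup    → 9 19 19
drop   → 9 19
-8     → 9 19 -8
dup    → 9 19 -8 -8
*      → 9 19 64
negate → 9 19 -64
drop   → 9 19
-9     → 9 19 -9
/      → 9 -2
dup    → 9 -2 -2
swap   → 9 -2 -2
mod    → 9 0
over   → 9 0 9
mod    → 9 0
over   → 9 0 9
12     → 9 0 9 12
dup    → 9 0 9 12 12
rot    → 9 0 12 12 9
+      → 9 0 12 21
mod    → 9 0 12
/      → 9 0
over   → 9 0 9
+      → 9 9

[9, 9]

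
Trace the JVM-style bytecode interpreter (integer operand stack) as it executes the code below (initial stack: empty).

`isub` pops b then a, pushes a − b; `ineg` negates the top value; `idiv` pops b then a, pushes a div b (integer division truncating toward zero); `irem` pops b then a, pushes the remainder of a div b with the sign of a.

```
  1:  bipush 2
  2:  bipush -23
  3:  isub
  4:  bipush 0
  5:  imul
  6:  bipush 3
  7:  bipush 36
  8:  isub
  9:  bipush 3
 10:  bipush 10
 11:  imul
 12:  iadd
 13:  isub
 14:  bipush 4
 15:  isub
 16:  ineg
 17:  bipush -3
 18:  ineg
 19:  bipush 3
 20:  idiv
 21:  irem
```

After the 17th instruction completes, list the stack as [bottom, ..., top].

bipush 2   -> [2]
bipush -23 -> [2, -23]
isub       -> [25]
bipush 0   -> [25, 0]
imul       -> [0]
bipush 3   -> [0, 3]
bipush 36  -> [0, 3, 36]
isub       -> [0, -33]
bipush 3   -> [0, -33, 3]
bipush 10  -> [0, -33, 3, 10]
imul       -> [0, -33, 30]
iadd       -> [0, -3]
isub       -> [3]
bipush 4   -> [3, 4]
isub       -> [-1]
ineg       -> [1]
bipush -3  -> [1, -3]

[1, -3]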